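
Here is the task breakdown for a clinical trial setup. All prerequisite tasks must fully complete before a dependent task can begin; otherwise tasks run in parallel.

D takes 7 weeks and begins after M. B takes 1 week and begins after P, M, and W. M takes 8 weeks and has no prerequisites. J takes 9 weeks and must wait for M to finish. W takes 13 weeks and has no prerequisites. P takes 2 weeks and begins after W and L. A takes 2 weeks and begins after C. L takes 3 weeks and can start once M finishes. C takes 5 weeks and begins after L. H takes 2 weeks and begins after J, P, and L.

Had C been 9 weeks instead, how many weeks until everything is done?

22

The binding path is M→J→H = 8+9+2 = 19; finish at 19 weeks.
The longest path through C is only 18 weeks, so C has float 1.
The binding chain switches to M→L→C→A = 8+3+9+2 = 22; finish 22 weeks.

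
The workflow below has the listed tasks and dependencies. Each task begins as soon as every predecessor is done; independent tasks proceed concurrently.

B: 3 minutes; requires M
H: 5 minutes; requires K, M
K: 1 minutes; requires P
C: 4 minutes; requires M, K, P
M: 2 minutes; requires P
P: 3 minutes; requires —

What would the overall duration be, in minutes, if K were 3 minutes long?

Baseline: P→M→H = 3+2+5 = 10 → 10 minutes.
The longest path through K is only 9 minutes, so K has float 1.
New critical path: P→K→H = 3+3+5 = 11 ⇒ 11 minutes.

11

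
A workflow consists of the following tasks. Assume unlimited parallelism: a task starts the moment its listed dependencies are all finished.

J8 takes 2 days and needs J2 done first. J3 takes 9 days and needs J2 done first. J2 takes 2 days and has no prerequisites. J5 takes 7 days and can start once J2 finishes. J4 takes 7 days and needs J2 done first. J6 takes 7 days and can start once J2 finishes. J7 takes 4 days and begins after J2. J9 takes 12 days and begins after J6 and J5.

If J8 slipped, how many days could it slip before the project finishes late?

J2→J5→J9 = 2+7+12 = 21 sets the makespan at 21 days.
J8 finishes as early as 4 and must finish by 21.
Slack of J8 = 19 − 2 = 17 days.

17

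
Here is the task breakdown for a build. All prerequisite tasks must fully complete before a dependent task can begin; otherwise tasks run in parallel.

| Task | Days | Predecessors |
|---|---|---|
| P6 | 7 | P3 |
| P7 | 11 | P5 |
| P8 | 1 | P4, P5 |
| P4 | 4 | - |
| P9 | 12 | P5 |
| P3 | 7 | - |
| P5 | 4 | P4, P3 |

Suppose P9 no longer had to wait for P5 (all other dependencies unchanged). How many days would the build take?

22

Original critical path: P3→P5→P9 = 7+4+12 = 23 ⇒ 23 days.
Without P5→P9, P9's earliest start moves from 11 to 0.
After: P3→P5→P7 = 7+4+11 = 22 → 22 days.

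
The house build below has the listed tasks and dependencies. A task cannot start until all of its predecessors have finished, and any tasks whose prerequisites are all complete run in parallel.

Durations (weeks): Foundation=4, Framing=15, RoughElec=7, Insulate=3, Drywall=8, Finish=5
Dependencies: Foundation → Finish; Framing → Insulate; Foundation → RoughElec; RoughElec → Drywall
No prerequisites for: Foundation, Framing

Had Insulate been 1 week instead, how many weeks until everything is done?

19

The binding path is Foundation→RoughElec→Drywall = 4+7+8 = 19; finish at 19 weeks.
Insulate has 1 week of float (longest path through it is 18).
The critical path is still Foundation→RoughElec→Drywall; finish is now 19 weeks.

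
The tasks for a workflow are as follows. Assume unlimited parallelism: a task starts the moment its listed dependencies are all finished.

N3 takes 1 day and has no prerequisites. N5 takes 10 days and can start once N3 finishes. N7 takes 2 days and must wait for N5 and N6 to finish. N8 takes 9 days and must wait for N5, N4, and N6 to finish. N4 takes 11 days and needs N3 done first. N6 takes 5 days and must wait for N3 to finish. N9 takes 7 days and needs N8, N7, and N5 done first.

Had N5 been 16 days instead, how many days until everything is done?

33

The binding path is N3→N4→N8→N9 = 1+11+9+7 = 28; finish at 28 days.
N5 has 1 day of float (longest path through it is 27).
Now N3→N5→N8→N9 = 1+16+9+7 = 33 is longest, so the finish becomes 33 days.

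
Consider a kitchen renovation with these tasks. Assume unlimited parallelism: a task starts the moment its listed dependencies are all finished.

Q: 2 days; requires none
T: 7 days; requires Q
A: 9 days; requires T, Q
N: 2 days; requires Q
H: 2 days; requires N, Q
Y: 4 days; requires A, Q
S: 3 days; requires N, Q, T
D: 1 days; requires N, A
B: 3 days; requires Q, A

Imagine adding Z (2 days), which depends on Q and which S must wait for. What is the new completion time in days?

22

Originally the job takes 22 days.
With Z inserted, S now waits for max(N, Q, T, Z).
New critical path: Q→T→A→Y = 2+7+9+4 = 22 ⇒ 22 days.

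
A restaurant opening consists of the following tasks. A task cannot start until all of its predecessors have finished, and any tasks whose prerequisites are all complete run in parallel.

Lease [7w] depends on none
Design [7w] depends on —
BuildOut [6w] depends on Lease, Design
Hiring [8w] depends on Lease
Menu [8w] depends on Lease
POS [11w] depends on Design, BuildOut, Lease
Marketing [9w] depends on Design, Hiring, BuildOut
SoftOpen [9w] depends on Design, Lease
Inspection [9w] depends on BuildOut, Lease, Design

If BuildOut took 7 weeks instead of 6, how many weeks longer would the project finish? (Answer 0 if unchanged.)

1

Critical path before the change: Lease→BuildOut→POS = 7+6+11 = 24 giving 24 weeks.
Since BuildOut is critical, the +1 change carries straight to that chain (now 25 weeks).
No other chain overtakes it, so the finish is 25 weeks.
Change in finish: 25 − 24 = +1 weeks.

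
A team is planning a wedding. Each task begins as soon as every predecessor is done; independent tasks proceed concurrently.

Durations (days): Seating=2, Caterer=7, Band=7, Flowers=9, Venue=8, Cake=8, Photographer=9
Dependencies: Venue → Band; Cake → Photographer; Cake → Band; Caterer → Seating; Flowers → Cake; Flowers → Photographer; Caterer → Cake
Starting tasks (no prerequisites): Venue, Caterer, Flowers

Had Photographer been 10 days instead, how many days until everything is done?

27

Baseline: Flowers→Cake→Photographer = 9+8+9 = 26 → 26 days.
Since Photographer is critical, the +1 change carries straight to that chain (now 27 days).
No other chain overtakes it, so the finish is 27 days.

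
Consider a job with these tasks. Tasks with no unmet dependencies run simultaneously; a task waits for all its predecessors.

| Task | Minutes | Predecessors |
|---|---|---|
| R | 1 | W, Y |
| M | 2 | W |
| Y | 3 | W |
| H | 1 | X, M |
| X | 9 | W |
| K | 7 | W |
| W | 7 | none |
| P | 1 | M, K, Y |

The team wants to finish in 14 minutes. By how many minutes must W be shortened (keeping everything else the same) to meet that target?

3

Current finish: 17 minutes; target: 14.
W is on every critical path, so each minute cut from W cuts the finish by one (this holds down to a finish of 11).
Need 17 − 14 = 3 minutes off W → W becomes 4 minutes, finish becomes 14.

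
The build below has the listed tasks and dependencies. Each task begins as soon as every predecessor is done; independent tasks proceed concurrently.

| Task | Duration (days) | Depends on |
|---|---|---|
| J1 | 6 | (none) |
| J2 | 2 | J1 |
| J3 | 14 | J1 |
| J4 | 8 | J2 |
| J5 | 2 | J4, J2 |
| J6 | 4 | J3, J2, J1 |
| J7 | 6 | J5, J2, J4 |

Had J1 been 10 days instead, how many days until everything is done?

The binding path is J1→J2→J4→J5→J7 = 6+2+8+2+6 = 24; finish at 24 days.
J1 is on the critical path; changing it to 10 makes that path 28 days.
That remains the longest chain; total 28 days.

28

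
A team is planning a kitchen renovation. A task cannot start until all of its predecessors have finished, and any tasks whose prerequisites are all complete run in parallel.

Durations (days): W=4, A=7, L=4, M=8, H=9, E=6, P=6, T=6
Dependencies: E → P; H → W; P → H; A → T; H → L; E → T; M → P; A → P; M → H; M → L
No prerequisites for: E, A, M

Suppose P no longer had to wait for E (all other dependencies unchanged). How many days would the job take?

27

Before: longest chain M→P→H→L = 8+6+9+4 = 27, finish 27.
Dropping E→P doesn't change P's earliest start (8); another predecessor still binds.
After: M→P→H→L = 8+6+9+4 = 27 → 27 days.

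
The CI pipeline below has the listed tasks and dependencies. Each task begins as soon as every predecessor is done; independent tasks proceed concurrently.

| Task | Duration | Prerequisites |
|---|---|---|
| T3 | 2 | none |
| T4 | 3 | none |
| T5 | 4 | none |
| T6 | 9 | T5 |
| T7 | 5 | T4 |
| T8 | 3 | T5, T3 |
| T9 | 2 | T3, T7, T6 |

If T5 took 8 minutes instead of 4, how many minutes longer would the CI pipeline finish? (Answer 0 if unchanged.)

The binding path is T5→T6→T9 = 4+9+2 = 15; finish at 15 minutes.
T5 lies on that path, so at 8 minutes the path becomes 19 minutes.
That remains the longest chain; total 19 minutes.
Change in finish: 19 − 15 = +4 minutes.

4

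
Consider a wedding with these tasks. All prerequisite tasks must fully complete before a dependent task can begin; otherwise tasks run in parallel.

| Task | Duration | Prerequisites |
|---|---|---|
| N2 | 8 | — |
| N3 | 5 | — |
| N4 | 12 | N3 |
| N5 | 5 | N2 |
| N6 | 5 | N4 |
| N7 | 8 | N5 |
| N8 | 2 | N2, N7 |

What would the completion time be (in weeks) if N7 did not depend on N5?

22

Original critical path: N2→N5→N7→N8 = 8+5+8+2 = 23 ⇒ 23 weeks.
Without N5→N7, N7's earliest start moves from 13 to 0.
New critical path: N3→N4→N6 = 5+12+5 = 22 ⇒ 22 weeks.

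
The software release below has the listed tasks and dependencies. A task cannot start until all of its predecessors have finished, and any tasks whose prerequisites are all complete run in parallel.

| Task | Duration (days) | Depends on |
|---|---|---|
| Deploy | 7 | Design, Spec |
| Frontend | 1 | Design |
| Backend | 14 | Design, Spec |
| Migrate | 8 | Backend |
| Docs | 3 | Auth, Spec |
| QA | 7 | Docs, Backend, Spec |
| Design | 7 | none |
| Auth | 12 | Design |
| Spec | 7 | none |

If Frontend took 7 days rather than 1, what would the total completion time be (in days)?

Critical path before the change: Spec→Backend→Migrate = 7+14+8 = 29 giving 29 days.
Frontend is off the critical path — its longest chain is 8 days, giving 21 of slack.
No other chain overtakes it, so the finish is 29 days.

29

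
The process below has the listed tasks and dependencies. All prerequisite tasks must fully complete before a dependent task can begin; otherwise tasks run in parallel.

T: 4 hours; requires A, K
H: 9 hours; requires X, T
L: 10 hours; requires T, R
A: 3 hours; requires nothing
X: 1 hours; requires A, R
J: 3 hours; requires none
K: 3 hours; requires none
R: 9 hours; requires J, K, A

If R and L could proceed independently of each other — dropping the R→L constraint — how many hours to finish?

22

Before: longest chain K→R→X→H = 3+9+1+9 = 22, finish 22.
Without R→L, L's earliest start moves from 12 to 7.
After: K→R→X→H = 3+9+1+9 = 22 → 22 hours.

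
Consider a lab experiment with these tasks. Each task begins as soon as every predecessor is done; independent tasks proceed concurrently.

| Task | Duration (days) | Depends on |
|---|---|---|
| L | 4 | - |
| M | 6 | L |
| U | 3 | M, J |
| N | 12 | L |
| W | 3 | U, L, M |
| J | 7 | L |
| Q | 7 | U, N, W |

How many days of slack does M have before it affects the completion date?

Critical path: L→J→U→W→Q = 4+7+3+3+7 = 24, so the finish is 24 days.
The longest chain containing M totals 23 days.
So M can slip 11 − 10 = 1 day.

1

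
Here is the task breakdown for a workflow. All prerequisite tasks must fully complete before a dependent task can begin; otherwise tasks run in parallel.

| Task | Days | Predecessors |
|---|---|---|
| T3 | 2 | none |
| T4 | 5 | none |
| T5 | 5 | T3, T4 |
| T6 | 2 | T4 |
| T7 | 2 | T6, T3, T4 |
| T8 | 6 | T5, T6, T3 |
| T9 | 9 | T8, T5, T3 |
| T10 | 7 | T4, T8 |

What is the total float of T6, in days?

3

The longest chain is T4→T5→T8→T9 = 5+5+6+9 = 25; overall finish 25 days.
Longest path through T6: 22 days (earliest finish 7, latest finish 10).
So T6 can slip 10 − 7 = 3 days.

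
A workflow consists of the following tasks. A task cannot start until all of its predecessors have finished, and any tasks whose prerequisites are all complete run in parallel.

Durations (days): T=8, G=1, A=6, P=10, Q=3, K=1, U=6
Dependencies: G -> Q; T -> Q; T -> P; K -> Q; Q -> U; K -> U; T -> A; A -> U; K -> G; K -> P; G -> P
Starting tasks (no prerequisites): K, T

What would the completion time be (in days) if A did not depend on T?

With the dependency in place, T→A→U = 8+6+6 = 20 sets the finish at 20 days.
Without T→A, A's earliest start moves from 8 to 0.
New critical path: T→P = 8+10 = 18 ⇒ 18 days.

18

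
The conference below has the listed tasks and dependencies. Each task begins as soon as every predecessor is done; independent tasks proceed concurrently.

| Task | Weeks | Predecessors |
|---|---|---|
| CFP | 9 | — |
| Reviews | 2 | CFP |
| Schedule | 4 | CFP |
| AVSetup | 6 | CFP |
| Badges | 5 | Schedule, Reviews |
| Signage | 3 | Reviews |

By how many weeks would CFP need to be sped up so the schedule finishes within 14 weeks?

Current finish: 18 weeks; target: 14.
CFP is on every critical path, so each week cut from CFP cuts the finish by one (this holds down to a finish of 10).
Need 18 − 14 = 4 weeks off CFP → CFP becomes 5 weeks, finish becomes 14.

4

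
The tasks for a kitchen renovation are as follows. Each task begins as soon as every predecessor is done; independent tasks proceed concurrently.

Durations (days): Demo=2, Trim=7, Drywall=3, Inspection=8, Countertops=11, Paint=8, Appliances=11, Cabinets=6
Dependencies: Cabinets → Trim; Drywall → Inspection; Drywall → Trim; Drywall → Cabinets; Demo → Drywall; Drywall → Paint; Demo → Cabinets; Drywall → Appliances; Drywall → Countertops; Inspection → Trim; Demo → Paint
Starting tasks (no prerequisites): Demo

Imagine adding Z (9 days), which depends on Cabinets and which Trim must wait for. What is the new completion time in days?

27

Originally the schedule takes 20 days.
With Z inserted, Trim now waits for max(Inspection, Drywall, Cabinets, Z).
New critical path: Demo→Drywall→Cabinets→Z→Trim = 2+3+6+9+7 = 27 ⇒ 27 days.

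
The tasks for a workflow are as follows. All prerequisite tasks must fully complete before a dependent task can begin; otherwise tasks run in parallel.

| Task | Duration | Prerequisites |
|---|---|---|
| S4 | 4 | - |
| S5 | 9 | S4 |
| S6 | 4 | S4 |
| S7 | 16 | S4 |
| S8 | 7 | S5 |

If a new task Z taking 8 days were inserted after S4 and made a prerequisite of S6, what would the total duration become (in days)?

20

Originally the schedule takes 20 days.
With Z inserted, S6 now waits for max(S4, Z).
New critical path: S4→S5→S8 = 4+9+7 = 20 ⇒ 20 days.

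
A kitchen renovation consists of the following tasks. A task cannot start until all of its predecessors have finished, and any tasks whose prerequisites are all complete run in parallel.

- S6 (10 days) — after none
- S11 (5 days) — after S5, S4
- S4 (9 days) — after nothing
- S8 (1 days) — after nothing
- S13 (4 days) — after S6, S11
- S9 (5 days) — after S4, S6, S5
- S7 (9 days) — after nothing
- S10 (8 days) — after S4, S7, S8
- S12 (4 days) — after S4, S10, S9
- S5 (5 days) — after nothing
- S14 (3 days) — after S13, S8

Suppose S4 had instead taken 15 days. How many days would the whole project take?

As given, the longest chain is S4→S10→S12 = 9+8+4 = 21, so the finish is 21 days.
Since S4 is critical, the +6 change carries straight to that chain (now 27 days).
No other chain overtakes it, so the finish is 27 days.

27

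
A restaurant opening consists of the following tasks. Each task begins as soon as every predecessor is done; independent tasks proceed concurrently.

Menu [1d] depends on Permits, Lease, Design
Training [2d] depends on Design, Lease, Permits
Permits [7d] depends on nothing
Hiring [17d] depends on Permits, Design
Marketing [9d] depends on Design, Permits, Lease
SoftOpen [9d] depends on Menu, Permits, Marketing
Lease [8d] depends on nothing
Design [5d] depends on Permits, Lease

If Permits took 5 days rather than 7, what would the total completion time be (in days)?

Critical path before the change: Lease→Design→Marketing→SoftOpen = 8+5+9+9 = 31 giving 31 days.
Permits is off the critical path — its longest chain is 30 days, giving 1 of slack.
The critical path is still Lease→Design→Marketing→SoftOpen; finish is now 31 days.

31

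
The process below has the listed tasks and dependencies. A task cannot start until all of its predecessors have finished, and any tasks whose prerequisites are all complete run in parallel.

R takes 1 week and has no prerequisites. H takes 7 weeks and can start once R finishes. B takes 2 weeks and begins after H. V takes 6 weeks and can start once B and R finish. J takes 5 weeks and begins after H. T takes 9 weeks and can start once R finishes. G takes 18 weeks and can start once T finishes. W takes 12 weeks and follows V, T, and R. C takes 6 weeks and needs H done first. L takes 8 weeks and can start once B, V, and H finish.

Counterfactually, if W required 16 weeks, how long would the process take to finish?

32

Critical path before the change: R→H→B→V→W = 1+7+2+6+12 = 28 giving 28 weeks.
W lies on that path, so at 16 weeks the path becomes 32 weeks.
No other chain overtakes it, so the finish is 32 weeks.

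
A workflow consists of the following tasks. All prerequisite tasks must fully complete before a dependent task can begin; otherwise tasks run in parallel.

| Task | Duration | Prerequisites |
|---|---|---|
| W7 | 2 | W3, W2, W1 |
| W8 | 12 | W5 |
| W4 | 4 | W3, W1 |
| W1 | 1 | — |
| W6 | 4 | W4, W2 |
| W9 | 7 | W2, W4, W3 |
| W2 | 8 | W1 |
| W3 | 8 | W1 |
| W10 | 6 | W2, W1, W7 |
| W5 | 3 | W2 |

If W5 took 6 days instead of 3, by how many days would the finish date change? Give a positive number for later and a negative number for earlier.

3

As given, the longest chain is W1→W2→W5→W8 = 1+8+3+12 = 24, so the finish is 24 days.
W5 lies on that path, so at 6 days the path becomes 27 days.
The critical path is still W1→W2→W5→W8; finish is now 27 days.
Change in finish: 27 − 24 = +3 days.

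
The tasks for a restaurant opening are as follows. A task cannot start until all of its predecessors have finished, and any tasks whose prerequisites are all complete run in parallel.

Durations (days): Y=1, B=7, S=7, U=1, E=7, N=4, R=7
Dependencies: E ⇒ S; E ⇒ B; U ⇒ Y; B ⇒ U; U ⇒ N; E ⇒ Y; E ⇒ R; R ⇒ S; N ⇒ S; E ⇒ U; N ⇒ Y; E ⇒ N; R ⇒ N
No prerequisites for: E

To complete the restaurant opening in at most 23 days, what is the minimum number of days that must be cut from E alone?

Current finish: 26 days; target: 23.
E is on every critical path, so each day cut from E cuts the finish by one (this holds down to a finish of 20).
Need 26 − 23 = 3 days off E → E becomes 4 days, finish becomes 23.

3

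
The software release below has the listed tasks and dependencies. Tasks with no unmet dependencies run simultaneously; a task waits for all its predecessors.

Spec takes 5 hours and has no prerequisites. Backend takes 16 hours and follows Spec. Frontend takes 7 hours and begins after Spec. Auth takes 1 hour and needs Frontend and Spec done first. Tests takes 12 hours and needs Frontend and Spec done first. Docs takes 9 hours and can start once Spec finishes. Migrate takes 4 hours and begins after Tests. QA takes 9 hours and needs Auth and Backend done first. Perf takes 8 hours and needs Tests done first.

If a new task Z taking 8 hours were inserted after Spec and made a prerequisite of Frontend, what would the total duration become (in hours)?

40

Originally the software release takes 32 hours.
With Z inserted, Frontend now waits for max(Spec, Z).
New critical path: Spec→Z→Frontend→Tests→Perf = 5+8+7+12+8 = 40 ⇒ 40 hours.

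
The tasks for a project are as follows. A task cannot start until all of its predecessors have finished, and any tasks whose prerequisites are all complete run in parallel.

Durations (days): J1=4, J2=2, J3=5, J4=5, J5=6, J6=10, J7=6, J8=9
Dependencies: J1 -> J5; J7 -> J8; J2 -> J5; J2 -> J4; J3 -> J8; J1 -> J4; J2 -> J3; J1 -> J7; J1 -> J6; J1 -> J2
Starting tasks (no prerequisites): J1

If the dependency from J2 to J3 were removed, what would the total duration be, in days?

With the dependency in place, J1→J2→J3→J8 = 4+2+5+9 = 20 sets the finish at 20 days.
Without J2→J3, J3's earliest start moves from 6 to 0.
The longest chain is now J1→J7→J8 = 4+6+9 = 19, so the job takes 19 days.

19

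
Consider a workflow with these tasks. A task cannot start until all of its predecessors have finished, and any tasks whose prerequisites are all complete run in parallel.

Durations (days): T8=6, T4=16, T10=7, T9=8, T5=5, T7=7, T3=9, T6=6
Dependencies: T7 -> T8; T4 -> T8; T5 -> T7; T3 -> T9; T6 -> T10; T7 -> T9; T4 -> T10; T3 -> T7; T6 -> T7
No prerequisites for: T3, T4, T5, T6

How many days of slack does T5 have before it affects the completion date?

The longest chain is T3→T7→T9 = 9+7+8 = 24; overall finish 24 days.
T5 finishes as early as 5 and must finish by 9.
So T5 can slip 9 − 5 = 4 days.

4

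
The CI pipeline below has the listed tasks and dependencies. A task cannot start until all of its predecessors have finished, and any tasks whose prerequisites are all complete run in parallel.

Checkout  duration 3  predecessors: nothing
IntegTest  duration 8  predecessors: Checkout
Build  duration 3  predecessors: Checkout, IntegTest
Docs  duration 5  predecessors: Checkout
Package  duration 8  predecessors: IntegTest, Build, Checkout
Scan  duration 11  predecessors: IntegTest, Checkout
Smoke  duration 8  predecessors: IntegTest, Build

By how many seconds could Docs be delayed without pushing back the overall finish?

Checkout→IntegTest→Build→Package = 3+8+3+8 = 22 sets the makespan at 22 seconds.
Longest path through Docs: 8 seconds (earliest finish 8, latest finish 22).
So Docs can slip 22 − 8 = 14 seconds.

14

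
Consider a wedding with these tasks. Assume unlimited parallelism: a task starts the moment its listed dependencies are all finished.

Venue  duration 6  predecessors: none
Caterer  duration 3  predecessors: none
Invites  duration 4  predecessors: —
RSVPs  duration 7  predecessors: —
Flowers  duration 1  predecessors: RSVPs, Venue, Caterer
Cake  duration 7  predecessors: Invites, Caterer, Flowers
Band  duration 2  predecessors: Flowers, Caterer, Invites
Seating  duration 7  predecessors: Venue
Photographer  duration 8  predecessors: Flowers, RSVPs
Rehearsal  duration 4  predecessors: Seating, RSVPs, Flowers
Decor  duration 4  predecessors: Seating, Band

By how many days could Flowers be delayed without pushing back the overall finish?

1

Critical path: Venue→Seating→Rehearsal = 6+7+4 = 17, so the finish is 17 days.
Flowers finishes as early as 8 and must finish by 9.
So Flowers can slip 9 − 8 = 1 day.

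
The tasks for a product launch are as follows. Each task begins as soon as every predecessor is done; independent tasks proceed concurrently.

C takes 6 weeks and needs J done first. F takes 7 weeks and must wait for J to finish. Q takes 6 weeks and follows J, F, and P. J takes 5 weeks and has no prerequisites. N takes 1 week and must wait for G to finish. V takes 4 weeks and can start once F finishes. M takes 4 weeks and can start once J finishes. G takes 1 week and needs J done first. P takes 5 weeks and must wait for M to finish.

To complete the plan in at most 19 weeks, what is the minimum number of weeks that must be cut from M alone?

1

Current finish: 20 weeks; target: 19.
M is on every critical path, so each week cut from M cuts the finish by one (this holds down to a finish of 18).
Need 20 − 19 = 1 week off M → M becomes 3 weeks, finish becomes 19.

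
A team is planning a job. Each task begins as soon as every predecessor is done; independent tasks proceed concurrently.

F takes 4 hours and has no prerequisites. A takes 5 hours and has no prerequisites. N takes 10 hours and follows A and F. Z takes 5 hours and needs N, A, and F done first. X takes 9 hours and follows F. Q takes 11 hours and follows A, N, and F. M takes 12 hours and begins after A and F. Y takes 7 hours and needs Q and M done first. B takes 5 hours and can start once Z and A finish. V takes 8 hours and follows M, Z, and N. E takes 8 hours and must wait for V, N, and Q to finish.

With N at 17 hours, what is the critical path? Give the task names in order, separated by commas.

The binding path is A→N→Z→V→E = 5+10+5+8+8 = 36; finish at 36 hours.
N lies on that path, so at 17 hours the path becomes 43 hours.
The critical path is still A→N→Z→V→E; finish is now 43 hours.

A, N, Z, V, E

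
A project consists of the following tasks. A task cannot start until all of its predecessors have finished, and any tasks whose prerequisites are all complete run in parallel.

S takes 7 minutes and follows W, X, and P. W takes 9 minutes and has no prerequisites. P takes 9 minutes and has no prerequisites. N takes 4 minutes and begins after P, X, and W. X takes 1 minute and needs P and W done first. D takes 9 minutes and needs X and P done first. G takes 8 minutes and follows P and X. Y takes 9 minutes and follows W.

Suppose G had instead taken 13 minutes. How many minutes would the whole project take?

23

As given, the longest chain is P→X→D = 9+1+9 = 19, so the finish is 19 minutes.
G has 1 minute of float (longest path through it is 18).
Now P→X→G = 9+1+13 = 23 is longest, so the finish becomes 23 minutes.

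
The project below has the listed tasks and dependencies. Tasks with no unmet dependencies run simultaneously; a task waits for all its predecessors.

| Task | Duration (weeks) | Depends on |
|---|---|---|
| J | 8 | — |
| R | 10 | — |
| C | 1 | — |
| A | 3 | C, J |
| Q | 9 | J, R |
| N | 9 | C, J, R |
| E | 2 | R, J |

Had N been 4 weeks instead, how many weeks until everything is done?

19

As given, the longest chain is R→N = 10+9 = 19, so the finish is 19 weeks.
Since N is critical, the -5 change carries straight to that chain (now 14 weeks).
New critical path: R→Q = 10+9 = 19 ⇒ 19 weeks.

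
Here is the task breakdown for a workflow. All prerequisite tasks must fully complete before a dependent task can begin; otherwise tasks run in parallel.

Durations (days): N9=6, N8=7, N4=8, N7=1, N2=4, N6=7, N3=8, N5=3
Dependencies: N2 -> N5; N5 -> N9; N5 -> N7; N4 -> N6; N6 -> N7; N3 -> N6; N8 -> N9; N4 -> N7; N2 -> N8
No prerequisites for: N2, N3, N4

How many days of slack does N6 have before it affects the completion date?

The longest chain is N2→N8→N9 = 4+7+6 = 17; overall finish 17 days.
N6 finishes as early as 15 and must finish by 16.
Float = 17 − 16 = 1.

1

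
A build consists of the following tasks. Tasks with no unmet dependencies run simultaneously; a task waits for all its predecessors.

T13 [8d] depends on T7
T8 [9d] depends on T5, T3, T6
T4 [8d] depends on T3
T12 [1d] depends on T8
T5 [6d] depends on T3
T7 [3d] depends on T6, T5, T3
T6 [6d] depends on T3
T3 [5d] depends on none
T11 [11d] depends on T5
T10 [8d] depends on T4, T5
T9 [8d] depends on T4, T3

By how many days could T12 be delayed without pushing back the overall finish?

1

T3→T5→T7→T13 = 5+6+3+8 = 22 sets the makespan at 22 days.
The longest chain containing T12 totals 21 days.
So T12 can slip 22 − 21 = 1 day.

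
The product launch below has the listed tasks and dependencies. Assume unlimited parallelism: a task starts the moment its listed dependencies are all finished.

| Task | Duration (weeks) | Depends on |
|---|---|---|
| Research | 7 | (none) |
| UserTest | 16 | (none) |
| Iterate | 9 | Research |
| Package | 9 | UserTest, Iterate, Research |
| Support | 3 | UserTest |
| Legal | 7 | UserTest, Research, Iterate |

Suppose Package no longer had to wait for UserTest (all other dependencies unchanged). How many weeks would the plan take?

Original critical path: Research→Iterate→Package = 7+9+9 = 25 ⇒ 25 weeks.
Dropping UserTest→Package doesn't change Package's earliest start (16); another predecessor still binds.
New critical path: Research→Iterate→Package = 7+9+9 = 25 ⇒ 25 weeks.

25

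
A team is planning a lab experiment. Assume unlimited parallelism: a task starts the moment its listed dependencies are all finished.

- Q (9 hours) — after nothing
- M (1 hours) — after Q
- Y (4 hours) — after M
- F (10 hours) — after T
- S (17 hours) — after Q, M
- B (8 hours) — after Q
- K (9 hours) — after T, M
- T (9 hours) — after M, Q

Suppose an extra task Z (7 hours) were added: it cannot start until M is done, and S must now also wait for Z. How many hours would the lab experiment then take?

Originally the lab experiment takes 29 hours.
With Z inserted, S now waits for max(Q, M, Z).
New critical path: Q→M→Z→S = 9+1+7+17 = 34 ⇒ 34 hours.

34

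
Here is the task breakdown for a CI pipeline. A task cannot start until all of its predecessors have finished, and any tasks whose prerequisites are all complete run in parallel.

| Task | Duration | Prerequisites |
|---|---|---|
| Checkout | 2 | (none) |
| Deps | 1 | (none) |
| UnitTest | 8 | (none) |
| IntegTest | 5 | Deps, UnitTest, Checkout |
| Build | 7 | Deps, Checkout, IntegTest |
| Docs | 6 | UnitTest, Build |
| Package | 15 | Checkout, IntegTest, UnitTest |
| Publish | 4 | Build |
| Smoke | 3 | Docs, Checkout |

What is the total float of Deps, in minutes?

7

The longest chain is UnitTest→IntegTest→Build→Docs→Smoke = 8+5+7+6+3 = 29; overall finish 29 minutes.
Longest path through Deps: 22 minutes (earliest finish 1, latest finish 8).
Float = 29 − 22 = 7.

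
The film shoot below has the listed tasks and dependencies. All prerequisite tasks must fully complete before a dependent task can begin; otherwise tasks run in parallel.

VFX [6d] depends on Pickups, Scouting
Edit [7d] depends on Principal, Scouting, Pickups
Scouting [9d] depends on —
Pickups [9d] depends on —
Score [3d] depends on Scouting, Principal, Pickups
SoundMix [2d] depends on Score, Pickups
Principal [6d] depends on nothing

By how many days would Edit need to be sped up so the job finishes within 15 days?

Current finish: 16 days; target: 15.
Edit is on every critical path, so each day cut from Edit cuts the finish by one (this holds down to a finish of 15).
Need 16 − 15 = 1 day off Edit → Edit becomes 6 days, finish becomes 15.

1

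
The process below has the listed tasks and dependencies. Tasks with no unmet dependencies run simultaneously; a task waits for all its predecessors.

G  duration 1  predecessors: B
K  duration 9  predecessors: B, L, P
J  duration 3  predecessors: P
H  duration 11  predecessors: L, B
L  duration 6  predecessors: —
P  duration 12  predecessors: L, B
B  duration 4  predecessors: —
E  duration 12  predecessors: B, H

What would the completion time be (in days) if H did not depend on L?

Original critical path: L→H→E = 6+11+12 = 29 ⇒ 29 days.
Without L→H, H's earliest start moves from 6 to 4.
New critical path: L→P→K = 6+12+9 = 27 ⇒ 27 days.

27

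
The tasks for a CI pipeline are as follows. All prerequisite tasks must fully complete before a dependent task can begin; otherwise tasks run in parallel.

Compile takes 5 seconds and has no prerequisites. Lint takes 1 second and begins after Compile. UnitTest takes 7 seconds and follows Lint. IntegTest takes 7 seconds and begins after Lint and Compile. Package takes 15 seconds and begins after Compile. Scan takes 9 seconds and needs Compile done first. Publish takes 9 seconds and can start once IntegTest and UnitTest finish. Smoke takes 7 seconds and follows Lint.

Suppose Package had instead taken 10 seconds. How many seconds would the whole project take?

Actual critical path: Compile→Lint→UnitTest→Publish = 5+1+7+9 = 22 ⇒ 22 seconds.
The longest path through Package is only 20 seconds, so Package has float 2.
The critical path is still Compile→Lint→UnitTest→Publish; finish is now 22 seconds.

22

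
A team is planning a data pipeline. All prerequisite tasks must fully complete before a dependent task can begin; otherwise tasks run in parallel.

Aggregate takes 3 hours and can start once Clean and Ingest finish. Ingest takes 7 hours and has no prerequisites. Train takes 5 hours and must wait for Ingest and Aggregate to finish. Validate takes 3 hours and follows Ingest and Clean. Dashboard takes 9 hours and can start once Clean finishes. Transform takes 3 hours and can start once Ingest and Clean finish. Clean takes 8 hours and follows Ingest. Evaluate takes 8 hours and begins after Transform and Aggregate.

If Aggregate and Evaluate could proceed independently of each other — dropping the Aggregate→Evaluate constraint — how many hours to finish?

Before: longest chain Ingest→Clean→Transform→Evaluate = 7+8+3+8 = 26, finish 26.
Dropping Aggregate→Evaluate doesn't change Evaluate's earliest start (18); another predecessor still binds.
New critical path: Ingest→Clean→Transform→Evaluate = 7+8+3+8 = 26 ⇒ 26 hours.

26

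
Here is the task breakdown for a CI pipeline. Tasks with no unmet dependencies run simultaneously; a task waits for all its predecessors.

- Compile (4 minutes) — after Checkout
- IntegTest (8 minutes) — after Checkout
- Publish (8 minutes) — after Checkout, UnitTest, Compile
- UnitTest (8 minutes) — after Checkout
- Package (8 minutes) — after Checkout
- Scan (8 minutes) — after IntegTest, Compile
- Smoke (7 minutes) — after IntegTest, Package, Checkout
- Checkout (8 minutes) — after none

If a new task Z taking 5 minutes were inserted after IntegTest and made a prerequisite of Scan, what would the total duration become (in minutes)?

29

Originally the plan takes 24 minutes.
With Z inserted, Scan now waits for max(IntegTest, Compile, Z).
New critical path: Checkout→IntegTest→Z→Scan = 8+8+5+8 = 29 ⇒ 29 minutes.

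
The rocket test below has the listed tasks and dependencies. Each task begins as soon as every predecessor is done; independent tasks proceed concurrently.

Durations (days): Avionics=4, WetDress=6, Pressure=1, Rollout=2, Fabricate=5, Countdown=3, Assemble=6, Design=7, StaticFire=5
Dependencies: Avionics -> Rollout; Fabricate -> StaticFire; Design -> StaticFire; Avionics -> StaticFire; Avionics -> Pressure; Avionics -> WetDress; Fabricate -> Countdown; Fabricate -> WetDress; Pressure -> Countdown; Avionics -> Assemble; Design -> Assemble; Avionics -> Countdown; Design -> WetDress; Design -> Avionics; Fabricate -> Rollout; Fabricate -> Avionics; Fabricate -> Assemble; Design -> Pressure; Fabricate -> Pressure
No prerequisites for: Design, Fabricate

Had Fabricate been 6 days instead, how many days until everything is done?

The binding path is Design→Avionics→Assemble = 7+4+6 = 17; finish at 17 days.
Fabricate is off the critical path — its longest chain is 15 days, giving 2 of slack.
That remains the longest chain; total 17 days.

17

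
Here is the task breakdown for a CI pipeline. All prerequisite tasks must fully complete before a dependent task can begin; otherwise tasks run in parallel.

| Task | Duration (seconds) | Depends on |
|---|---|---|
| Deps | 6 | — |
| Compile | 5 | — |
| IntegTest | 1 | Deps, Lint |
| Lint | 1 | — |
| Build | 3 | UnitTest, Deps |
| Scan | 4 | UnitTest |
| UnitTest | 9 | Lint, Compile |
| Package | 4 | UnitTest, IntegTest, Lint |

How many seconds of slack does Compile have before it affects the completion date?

0

Critical path: Compile→UnitTest→Package = 5+9+4 = 18, so the finish is 18 seconds.
Compile finishes as early as 5 and must finish by 5.
Slack of Compile = 0 − 0 = 0 seconds.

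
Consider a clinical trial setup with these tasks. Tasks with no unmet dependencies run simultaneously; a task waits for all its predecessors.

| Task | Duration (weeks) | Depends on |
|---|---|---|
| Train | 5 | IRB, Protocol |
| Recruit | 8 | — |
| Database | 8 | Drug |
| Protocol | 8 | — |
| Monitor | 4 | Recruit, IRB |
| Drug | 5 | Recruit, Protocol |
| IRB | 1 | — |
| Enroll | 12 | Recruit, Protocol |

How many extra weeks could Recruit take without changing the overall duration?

0

The longest chain is Protocol→Drug→Database = 8+5+8 = 21; overall finish 21 weeks.
The longest chain containing Recruit totals 21 weeks.
Float = 21 − 21 = 0.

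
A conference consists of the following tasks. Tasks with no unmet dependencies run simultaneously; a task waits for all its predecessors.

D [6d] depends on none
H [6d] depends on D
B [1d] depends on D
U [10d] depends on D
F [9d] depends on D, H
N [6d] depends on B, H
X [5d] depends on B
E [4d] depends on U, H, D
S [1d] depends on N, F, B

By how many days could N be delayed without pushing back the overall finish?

D→H→F→S = 6+6+9+1 = 22 sets the makespan at 22 days.
Longest path through N: 19 days (earliest finish 18, latest finish 21).
Slack of N = 15 − 12 = 3 days.

3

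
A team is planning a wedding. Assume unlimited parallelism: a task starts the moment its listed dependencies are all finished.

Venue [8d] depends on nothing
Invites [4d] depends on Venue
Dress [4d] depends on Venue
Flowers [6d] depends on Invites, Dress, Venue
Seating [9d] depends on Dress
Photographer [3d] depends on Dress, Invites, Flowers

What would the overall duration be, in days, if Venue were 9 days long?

The binding path is Venue→Invites→Flowers→Photographer = 8+4+6+3 = 21; finish at 21 days.
Since Venue is critical, the +1 change carries straight to that chain (now 22 days).
No other chain overtakes it, so the finish is 22 days.

22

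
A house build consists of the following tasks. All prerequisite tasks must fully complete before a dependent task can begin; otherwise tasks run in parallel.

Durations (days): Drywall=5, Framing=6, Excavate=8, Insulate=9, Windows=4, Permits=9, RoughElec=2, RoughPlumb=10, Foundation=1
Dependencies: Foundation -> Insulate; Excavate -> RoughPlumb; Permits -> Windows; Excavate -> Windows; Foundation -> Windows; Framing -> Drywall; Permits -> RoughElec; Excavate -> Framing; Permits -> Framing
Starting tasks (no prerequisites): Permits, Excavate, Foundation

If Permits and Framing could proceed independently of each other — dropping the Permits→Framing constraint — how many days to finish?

Original critical path: Permits→Framing→Drywall = 9+6+5 = 20 ⇒ 20 days.
Without Permits→Framing, Framing's earliest start moves from 9 to 8.
The longest chain is now Excavate→Framing→Drywall = 8+6+5 = 19, so the job takes 19 days.

19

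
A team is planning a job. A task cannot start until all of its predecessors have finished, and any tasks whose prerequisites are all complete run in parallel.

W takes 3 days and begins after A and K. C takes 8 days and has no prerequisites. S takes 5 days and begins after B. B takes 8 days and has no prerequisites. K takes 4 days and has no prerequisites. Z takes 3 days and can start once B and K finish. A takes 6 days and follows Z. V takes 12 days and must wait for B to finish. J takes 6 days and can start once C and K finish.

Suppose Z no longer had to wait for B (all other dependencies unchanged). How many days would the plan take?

20

With the dependency in place, B→Z→A→W = 8+3+6+3 = 20 sets the finish at 20 days.
Without B→Z, Z's earliest start moves from 8 to 4.
The longest chain is now B→V = 8+12 = 20, so the plan takes 20 days.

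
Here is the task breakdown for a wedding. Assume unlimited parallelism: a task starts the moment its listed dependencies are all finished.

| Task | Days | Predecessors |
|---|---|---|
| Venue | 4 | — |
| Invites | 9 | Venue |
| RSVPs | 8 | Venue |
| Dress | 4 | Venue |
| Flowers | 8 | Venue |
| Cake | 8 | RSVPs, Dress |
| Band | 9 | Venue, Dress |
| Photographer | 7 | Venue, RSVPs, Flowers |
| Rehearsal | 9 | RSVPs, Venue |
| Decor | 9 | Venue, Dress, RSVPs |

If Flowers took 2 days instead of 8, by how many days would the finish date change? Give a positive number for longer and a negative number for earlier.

Actual critical path: Venue→RSVPs→Rehearsal = 4+8+9 = 21 ⇒ 21 days.
Flowers has 2 days of float (longest path through it is 19).
That remains the longest chain; total 21 days.
Change in finish: 21 − 21 = +0 days.

0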